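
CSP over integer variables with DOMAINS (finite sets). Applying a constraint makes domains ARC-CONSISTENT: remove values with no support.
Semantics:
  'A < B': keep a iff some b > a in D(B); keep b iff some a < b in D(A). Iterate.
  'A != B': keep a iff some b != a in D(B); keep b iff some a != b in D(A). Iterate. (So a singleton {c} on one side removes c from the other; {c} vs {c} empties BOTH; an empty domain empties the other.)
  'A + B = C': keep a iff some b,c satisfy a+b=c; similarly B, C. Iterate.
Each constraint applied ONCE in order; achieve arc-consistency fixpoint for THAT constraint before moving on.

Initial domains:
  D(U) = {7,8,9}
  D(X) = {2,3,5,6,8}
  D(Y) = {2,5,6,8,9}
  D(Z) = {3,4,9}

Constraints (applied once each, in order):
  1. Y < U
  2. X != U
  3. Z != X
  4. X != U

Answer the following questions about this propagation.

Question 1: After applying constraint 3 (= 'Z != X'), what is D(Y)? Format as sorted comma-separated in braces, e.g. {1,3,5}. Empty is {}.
Constraint 1 (Y < U) on D(Y)={2,5,6,8,9} D(U)={7,8,9}: Y {2,5,6,8,9}->{2,5,6,8}
Constraint 2 (X != U) on D(X)={2,3,5,6,8} D(U)={7,8,9}: no change
Constraint 3 (Z != X) on D(Z)={3,4,9} D(X)={2,3,5,6,8}: no change
So after constraint 3: D(Y) = {2,5,6,8}

Answer: {2,5,6,8}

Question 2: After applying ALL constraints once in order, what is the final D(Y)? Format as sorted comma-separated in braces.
Constraint 1 (Y < U) on D(Y)={2,5,6,8,9} D(U)={7,8,9}: Y {2,5,6,8,9}->{2,5,6,8}
Constraint 2 (X != U) on D(X)={2,3,5,6,8} D(U)={7,8,9}: no change
Constraint 3 (Z != X) on D(Z)={3,4,9} D(X)={2,3,5,6,8}: no change
Constraint 4 (X != U) on D(X)={2,3,5,6,8} D(U)={7,8,9}: no change
So after all 4 constraints: D(Y) = {2,5,6,8}

Answer: {2,5,6,8}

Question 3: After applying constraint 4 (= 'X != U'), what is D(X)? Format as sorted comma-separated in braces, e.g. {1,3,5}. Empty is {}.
Constraint 1 (Y < U) on D(Y)={2,5,6,8,9} D(U)={7,8,9}: Y {2,5,6,8,9}->{2,5,6,8}
Constraint 2 (X != U) on D(X)={2,3,5,6,8} D(U)={7,8,9}: no change
Constraint 3 (Z != X) on D(Z)={3,4,9} D(X)={2,3,5,6,8}: no change
Constraint 4 (X != U) on D(X)={2,3,5,6,8} D(U)={7,8,9}: no change
So after constraint 4: D(X) = {2,3,5,6,8}

Answer: {2,3,5,6,8}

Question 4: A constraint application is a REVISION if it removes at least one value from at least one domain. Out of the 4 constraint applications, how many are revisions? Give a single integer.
Constraint 1 (Y < U) on D(Y)={2,5,6,8,9} D(U)={7,8,9}: Y {2,5,6,8,9}->{2,5,6,8} => REVISION
Constraint 2 (X != U) on D(X)={2,3,5,6,8} D(U)={7,8,9}: no change => not a revision
Constraint 3 (Z != X) on D(Z)={3,4,9} D(X)={2,3,5,6,8}: no change => not a revision
Constraint 4 (X != U) on D(X)={2,3,5,6,8} D(U)={7,8,9}: no change => not a revision
Total revisions = 1

Answer: 1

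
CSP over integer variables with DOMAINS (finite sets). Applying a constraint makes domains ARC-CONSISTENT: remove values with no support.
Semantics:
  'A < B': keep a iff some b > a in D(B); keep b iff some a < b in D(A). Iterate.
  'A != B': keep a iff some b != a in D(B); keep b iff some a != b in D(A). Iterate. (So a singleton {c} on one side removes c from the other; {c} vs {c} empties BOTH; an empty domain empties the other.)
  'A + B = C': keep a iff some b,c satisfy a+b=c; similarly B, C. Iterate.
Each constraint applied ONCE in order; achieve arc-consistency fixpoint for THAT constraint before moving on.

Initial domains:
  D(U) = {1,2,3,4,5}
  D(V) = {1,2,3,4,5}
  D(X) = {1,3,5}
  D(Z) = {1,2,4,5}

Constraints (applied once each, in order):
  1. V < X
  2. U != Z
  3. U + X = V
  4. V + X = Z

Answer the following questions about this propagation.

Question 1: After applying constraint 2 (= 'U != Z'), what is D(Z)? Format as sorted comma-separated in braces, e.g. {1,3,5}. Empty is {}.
Constraint 1 (V < X) on D(V)={1,2,3,4,5} D(X)={1,3,5}: V {1,2,3,4,5}->{1,2,3,4}; X {1,3,5}->{3,5}
Constraint 2 (U != Z) on D(U)={1,2,3,4,5} D(Z)={1,2,4,5}: no change
So after constraint 2: D(Z) = {1,2,4,5}

Answer: {1,2,4,5}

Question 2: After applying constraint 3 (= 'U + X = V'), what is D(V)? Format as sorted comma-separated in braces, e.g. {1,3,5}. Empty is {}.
Constraint 1 (V < X) on D(V)={1,2,3,4,5} D(X)={1,3,5}: V {1,2,3,4,5}->{1,2,3,4}; X {1,3,5}->{3,5}
Constraint 2 (U != Z) on D(U)={1,2,3,4,5} D(Z)={1,2,4,5}: no change
Constraint 3 (U + X = V) on D(U)={1,2,3,4,5} D(X)={3,5} D(V)={1,2,3,4}: U {1,2,3,4,5}->{1}; X {3,5}->{3}; V {1,2,3,4}->{4}
So after constraint 3: D(V) = {4}

Answer: {4}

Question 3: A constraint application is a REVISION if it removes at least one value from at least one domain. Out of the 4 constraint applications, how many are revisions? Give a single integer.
Constraint 1 (V < X) on D(V)={1,2,3,4,5} D(X)={1,3,5}: V {1,2,3,4,5}->{1,2,3,4}; X {1,3,5}->{3,5} => REVISION
Constraint 2 (U != Z) on D(U)={1,2,3,4,5} D(Z)={1,2,4,5}: no change => not a revision
Constraint 3 (U + X = V) on D(U)={1,2,3,4,5} D(X)={3,5} D(V)={1,2,3,4}: U {1,2,3,4,5}->{1}; X {3,5}->{3}; V {1,2,3,4}->{4} => REVISION
Constraint 4 (V + X = Z) on D(V)={4} D(X)={3} D(Z)={1,2,4,5}: V {4}->{}; X {3}->{}; Z {1,2,4,5}->{} => REVISION
Total revisions = 3

Answer: 3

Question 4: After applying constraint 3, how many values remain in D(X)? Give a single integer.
Answer: 1

Derivation:
Constraint 1 (V < X) on D(V)={1,2,3,4,5} D(X)={1,3,5}: V {1,2,3,4,5}->{1,2,3,4}; X {1,3,5}->{3,5}
Constraint 2 (U != Z) on D(U)={1,2,3,4,5} D(Z)={1,2,4,5}: no change
Constraint 3 (U + X = V) on D(U)={1,2,3,4,5} D(X)={3,5} D(V)={1,2,3,4}: U {1,2,3,4,5}->{1}; X {3,5}->{3}; V {1,2,3,4}->{4}
So after constraint 3: D(X)={3}, size = 1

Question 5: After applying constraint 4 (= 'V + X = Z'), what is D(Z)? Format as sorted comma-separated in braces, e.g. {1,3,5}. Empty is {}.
Constraint 1 (V < X) on D(V)={1,2,3,4,5} D(X)={1,3,5}: V {1,2,3,4,5}->{1,2,3,4}; X {1,3,5}->{3,5}
Constraint 2 (U != Z) on D(U)={1,2,3,4,5} D(Z)={1,2,4,5}: no change
Constraint 3 (U + X = V) on D(U)={1,2,3,4,5} D(X)={3,5} D(V)={1,2,3,4}: U {1,2,3,4,5}->{1}; X {3,5}->{3}; V {1,2,3,4}->{4}
Constraint 4 (V + X = Z) on D(V)={4} D(X)={3} D(Z)={1,2,4,5}: V {4}->{}; X {3}->{}; Z {1,2,4,5}->{}
So after constraint 4: D(Z) = {}

Answer: {}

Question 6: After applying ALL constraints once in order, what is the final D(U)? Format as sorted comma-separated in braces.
Answer: {1}

Derivation:
Constraint 1 (V < X) on D(V)={1,2,3,4,5} D(X)={1,3,5}: V {1,2,3,4,5}->{1,2,3,4}; X {1,3,5}->{3,5}
Constraint 2 (U != Z) on D(U)={1,2,3,4,5} D(Z)={1,2,4,5}: no change
Constraint 3 (U + X = V) on D(U)={1,2,3,4,5} D(X)={3,5} D(V)={1,2,3,4}: U {1,2,3,4,5}->{1}; X {3,5}->{3}; V {1,2,3,4}->{4}
Constraint 4 (V + X = Z) on D(V)={4} D(X)={3} D(Z)={1,2,4,5}: V {4}->{}; X {3}->{}; Z {1,2,4,5}->{}
So after all 4 constraints: D(U) = {1}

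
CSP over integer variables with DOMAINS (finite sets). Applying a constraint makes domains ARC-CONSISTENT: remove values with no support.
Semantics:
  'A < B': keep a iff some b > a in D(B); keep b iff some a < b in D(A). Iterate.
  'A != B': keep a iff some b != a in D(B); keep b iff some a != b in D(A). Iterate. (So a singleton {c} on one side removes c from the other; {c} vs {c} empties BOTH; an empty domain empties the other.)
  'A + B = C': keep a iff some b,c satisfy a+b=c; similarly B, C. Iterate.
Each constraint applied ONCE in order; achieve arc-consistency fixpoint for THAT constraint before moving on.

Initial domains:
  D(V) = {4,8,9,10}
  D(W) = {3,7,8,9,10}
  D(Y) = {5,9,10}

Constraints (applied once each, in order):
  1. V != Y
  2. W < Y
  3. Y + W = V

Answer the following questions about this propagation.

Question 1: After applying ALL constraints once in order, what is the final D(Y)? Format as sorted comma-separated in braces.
Answer: {5}

Derivation:
Constraint 1 (V != Y) on D(V)={4,8,9,10} D(Y)={5,9,10}: no change
Constraint 2 (W < Y) on D(W)={3,7,8,9,10} D(Y)={5,9,10}: W {3,7,8,9,10}->{3,7,8,9}
Constraint 3 (Y + W = V) on D(Y)={5,9,10} D(W)={3,7,8,9} D(V)={4,8,9,10}: Y {5,9,10}->{5}; W {3,7,8,9}->{3}; V {4,8,9,10}->{8}
So after all 3 constraints: D(Y) = {5}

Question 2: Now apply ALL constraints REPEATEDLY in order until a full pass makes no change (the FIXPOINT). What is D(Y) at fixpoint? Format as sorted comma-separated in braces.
pass 0 (initial): D(Y)={5,9,10}
pass 1: V {4,8,9,10}->{8}; W {3,7,8,9,10}->{3}; Y {5,9,10}->{5}
pass 2: no change
Fixpoint after 2 passes: D(Y) = {5}

Answer: {5}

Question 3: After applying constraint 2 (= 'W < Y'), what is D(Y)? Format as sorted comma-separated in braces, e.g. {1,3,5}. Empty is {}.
Constraint 1 (V != Y) on D(V)={4,8,9,10} D(Y)={5,9,10}: no change
Constraint 2 (W < Y) on D(W)={3,7,8,9,10} D(Y)={5,9,10}: W {3,7,8,9,10}->{3,7,8,9}
So after constraint 2: D(Y) = {5,9,10}

Answer: {5,9,10}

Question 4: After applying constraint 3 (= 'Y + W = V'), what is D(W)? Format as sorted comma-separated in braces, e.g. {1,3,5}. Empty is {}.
Answer: {3}

Derivation:
Constraint 1 (V != Y) on D(V)={4,8,9,10} D(Y)={5,9,10}: no change
Constraint 2 (W < Y) on D(W)={3,7,8,9,10} D(Y)={5,9,10}: W {3,7,8,9,10}->{3,7,8,9}
Constraint 3 (Y + W = V) on D(Y)={5,9,10} D(W)={3,7,8,9} D(V)={4,8,9,10}: Y {5,9,10}->{5}; W {3,7,8,9}->{3}; V {4,8,9,10}->{8}
So after constraint 3: D(W) = {3}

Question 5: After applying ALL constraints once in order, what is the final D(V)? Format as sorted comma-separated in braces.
Constraint 1 (V != Y) on D(V)={4,8,9,10} D(Y)={5,9,10}: no change
Constraint 2 (W < Y) on D(W)={3,7,8,9,10} D(Y)={5,9,10}: W {3,7,8,9,10}->{3,7,8,9}
Constraint 3 (Y + W = V) on D(Y)={5,9,10} D(W)={3,7,8,9} D(V)={4,8,9,10}: Y {5,9,10}->{5}; W {3,7,8,9}->{3}; V {4,8,9,10}->{8}
So after all 3 constraints: D(V) = {8}

Answer: {8}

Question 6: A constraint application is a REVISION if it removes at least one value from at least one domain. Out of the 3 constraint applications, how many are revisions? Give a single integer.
Constraint 1 (V != Y) on D(V)={4,8,9,10} D(Y)={5,9,10}: no change => not a revision
Constraint 2 (W < Y) on D(W)={3,7,8,9,10} D(Y)={5,9,10}: W {3,7,8,9,10}->{3,7,8,9} => REVISION
Constraint 3 (Y + W = V) on D(Y)={5,9,10} D(W)={3,7,8,9} D(V)={4,8,9,10}: Y {5,9,10}->{5}; W {3,7,8,9}->{3}; V {4,8,9,10}->{8} => REVISION
Total revisions = 2

Answer: 2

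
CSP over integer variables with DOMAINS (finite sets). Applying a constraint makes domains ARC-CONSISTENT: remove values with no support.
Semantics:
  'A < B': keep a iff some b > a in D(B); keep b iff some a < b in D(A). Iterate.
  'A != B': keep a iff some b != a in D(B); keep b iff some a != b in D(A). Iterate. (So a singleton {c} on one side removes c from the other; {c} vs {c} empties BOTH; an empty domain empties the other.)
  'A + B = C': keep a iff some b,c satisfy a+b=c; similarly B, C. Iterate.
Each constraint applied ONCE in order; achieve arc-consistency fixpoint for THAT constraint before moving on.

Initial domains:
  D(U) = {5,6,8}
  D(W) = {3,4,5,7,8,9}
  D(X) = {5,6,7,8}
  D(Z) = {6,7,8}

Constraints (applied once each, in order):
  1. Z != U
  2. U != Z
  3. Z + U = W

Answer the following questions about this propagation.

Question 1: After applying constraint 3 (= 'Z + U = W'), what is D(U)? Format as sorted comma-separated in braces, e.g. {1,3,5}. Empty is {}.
Answer: {}

Derivation:
Constraint 1 (Z != U) on D(Z)={6,7,8} D(U)={5,6,8}: no change
Constraint 2 (U != Z) on D(U)={5,6,8} D(Z)={6,7,8}: no change
Constraint 3 (Z + U = W) on D(Z)={6,7,8} D(U)={5,6,8} D(W)={3,4,5,7,8,9}: Z {6,7,8}->{}; U {5,6,8}->{}; W {3,4,5,7,8,9}->{}
So after constraint 3: D(U) = {}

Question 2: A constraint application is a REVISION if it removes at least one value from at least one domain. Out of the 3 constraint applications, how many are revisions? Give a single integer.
Answer: 1

Derivation:
Constraint 1 (Z != U) on D(Z)={6,7,8} D(U)={5,6,8}: no change => not a revision
Constraint 2 (U != Z) on D(U)={5,6,8} D(Z)={6,7,8}: no change => not a revision
Constraint 3 (Z + U = W) on D(Z)={6,7,8} D(U)={5,6,8} D(W)={3,4,5,7,8,9}: Z {6,7,8}->{}; U {5,6,8}->{}; W {3,4,5,7,8,9}->{} => REVISION
Total revisions = 1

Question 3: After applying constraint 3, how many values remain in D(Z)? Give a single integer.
Constraint 1 (Z != U) on D(Z)={6,7,8} D(U)={5,6,8}: no change
Constraint 2 (U != Z) on D(U)={5,6,8} D(Z)={6,7,8}: no change
Constraint 3 (Z + U = W) on D(Z)={6,7,8} D(U)={5,6,8} D(W)={3,4,5,7,8,9}: Z {6,7,8}->{}; U {5,6,8}->{}; W {3,4,5,7,8,9}->{}
So after constraint 3: D(Z)={}, size = 0

Answer: 0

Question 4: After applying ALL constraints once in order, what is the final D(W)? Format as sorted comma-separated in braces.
Answer: {}

Derivation:
Constraint 1 (Z != U) on D(Z)={6,7,8} D(U)={5,6,8}: no change
Constraint 2 (U != Z) on D(U)={5,6,8} D(Z)={6,7,8}: no change
Constraint 3 (Z + U = W) on D(Z)={6,7,8} D(U)={5,6,8} D(W)={3,4,5,7,8,9}: Z {6,7,8}->{}; U {5,6,8}->{}; W {3,4,5,7,8,9}->{}
So after all 3 constraints: D(W) = {}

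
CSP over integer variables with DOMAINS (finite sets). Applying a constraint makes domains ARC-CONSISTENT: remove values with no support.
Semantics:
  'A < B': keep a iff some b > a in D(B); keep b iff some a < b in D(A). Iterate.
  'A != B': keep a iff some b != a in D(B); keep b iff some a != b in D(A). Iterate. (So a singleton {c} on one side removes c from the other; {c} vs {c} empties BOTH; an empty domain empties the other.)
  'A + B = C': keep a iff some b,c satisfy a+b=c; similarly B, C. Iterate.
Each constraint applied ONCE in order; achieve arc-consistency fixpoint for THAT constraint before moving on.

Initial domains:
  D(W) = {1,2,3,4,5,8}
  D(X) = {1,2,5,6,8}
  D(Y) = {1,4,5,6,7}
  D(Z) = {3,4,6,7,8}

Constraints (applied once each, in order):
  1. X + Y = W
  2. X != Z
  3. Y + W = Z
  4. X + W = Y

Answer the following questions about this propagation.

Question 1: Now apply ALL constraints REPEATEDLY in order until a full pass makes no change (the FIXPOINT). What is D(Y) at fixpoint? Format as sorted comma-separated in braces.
Answer: {}

Derivation:
pass 0 (initial): D(Y)={1,4,5,6,7}
pass 1: W {1,2,3,4,5,8}->{2,3,5}; X {1,2,5,6,8}->{1,2}; Y {1,4,5,6,7}->{4,6}
pass 2: W {2,3,5}->{}; X {1,2}->{}; Y {4,6}->{}; Z {3,4,6,7,8}->{}
pass 3: no change
Fixpoint after 3 passes: D(Y) = {}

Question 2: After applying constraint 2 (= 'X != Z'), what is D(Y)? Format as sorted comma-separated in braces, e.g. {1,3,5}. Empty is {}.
Answer: {1,4,6,7}

Derivation:
Constraint 1 (X + Y = W) on D(X)={1,2,5,6,8} D(Y)={1,4,5,6,7} D(W)={1,2,3,4,5,8}: X {1,2,5,6,8}->{1,2}; Y {1,4,5,6,7}->{1,4,6,7}; W {1,2,3,4,5,8}->{2,3,5,8}
Constraint 2 (X != Z) on D(X)={1,2} D(Z)={3,4,6,7,8}: no change
So after constraint 2: D(Y) = {1,4,6,7}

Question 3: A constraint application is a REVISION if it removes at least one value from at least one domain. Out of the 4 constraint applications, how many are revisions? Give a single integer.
Answer: 3

Derivation:
Constraint 1 (X + Y = W) on D(X)={1,2,5,6,8} D(Y)={1,4,5,6,7} D(W)={1,2,3,4,5,8}: X {1,2,5,6,8}->{1,2}; Y {1,4,5,6,7}->{1,4,6,7}; W {1,2,3,4,5,8}->{2,3,5,8} => REVISION
Constraint 2 (X != Z) on D(X)={1,2} D(Z)={3,4,6,7,8}: no change => not a revision
Constraint 3 (Y + W = Z) on D(Y)={1,4,6,7} D(W)={2,3,5,8} D(Z)={3,4,6,7,8}: Y {1,4,6,7}->{1,4,6}; W {2,3,5,8}->{2,3,5} => REVISION
Constraint 4 (X + W = Y) on D(X)={1,2} D(W)={2,3,5} D(Y)={1,4,6}: Y {1,4,6}->{4,6} => REVISION
Total revisions = 3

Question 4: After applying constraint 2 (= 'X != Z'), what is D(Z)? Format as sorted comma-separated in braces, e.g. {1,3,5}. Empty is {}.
Constraint 1 (X + Y = W) on D(X)={1,2,5,6,8} D(Y)={1,4,5,6,7} D(W)={1,2,3,4,5,8}: X {1,2,5,6,8}->{1,2}; Y {1,4,5,6,7}->{1,4,6,7}; W {1,2,3,4,5,8}->{2,3,5,8}
Constraint 2 (X != Z) on D(X)={1,2} D(Z)={3,4,6,7,8}: no change
So after constraint 2: D(Z) = {3,4,6,7,8}

Answer: {3,4,6,7,8}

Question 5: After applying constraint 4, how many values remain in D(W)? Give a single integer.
Constraint 1 (X + Y = W) on D(X)={1,2,5,6,8} D(Y)={1,4,5,6,7} D(W)={1,2,3,4,5,8}: X {1,2,5,6,8}->{1,2}; Y {1,4,5,6,7}->{1,4,6,7}; W {1,2,3,4,5,8}->{2,3,5,8}
Constraint 2 (X != Z) on D(X)={1,2} D(Z)={3,4,6,7,8}: no change
Constraint 3 (Y + W = Z) on D(Y)={1,4,6,7} D(W)={2,3,5,8} D(Z)={3,4,6,7,8}: Y {1,4,6,7}->{1,4,6}; W {2,3,5,8}->{2,3,5}
Constraint 4 (X + W = Y) on D(X)={1,2} D(W)={2,3,5} D(Y)={1,4,6}: Y {1,4,6}->{4,6}
So after constraint 4: D(W)={2,3,5}, size = 3

Answer: 3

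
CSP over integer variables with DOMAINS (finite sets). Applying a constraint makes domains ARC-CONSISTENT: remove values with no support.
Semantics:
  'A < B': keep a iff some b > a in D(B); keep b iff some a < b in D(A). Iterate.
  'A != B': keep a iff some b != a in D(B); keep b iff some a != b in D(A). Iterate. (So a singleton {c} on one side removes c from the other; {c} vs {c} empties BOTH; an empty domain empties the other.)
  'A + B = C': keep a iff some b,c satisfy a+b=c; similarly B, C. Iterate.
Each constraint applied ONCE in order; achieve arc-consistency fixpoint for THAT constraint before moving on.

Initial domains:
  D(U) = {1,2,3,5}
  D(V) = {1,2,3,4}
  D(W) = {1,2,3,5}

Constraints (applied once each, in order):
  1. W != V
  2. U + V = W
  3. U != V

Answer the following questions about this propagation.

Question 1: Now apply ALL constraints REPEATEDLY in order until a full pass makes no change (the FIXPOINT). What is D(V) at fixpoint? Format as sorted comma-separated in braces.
pass 0 (initial): D(V)={1,2,3,4}
pass 1: U {1,2,3,5}->{1,2,3}; W {1,2,3,5}->{2,3,5}
pass 2: no change
Fixpoint after 2 passes: D(V) = {1,2,3,4}

Answer: {1,2,3,4}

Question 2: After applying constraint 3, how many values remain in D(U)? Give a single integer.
Answer: 3

Derivation:
Constraint 1 (W != V) on D(W)={1,2,3,5} D(V)={1,2,3,4}: no change
Constraint 2 (U + V = W) on D(U)={1,2,3,5} D(V)={1,2,3,4} D(W)={1,2,3,5}: U {1,2,3,5}->{1,2,3}; W {1,2,3,5}->{2,3,5}
Constraint 3 (U != V) on D(U)={1,2,3} D(V)={1,2,3,4}: no change
So after constraint 3: D(U)={1,2,3}, size = 3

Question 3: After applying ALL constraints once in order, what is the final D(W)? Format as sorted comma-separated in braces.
Constraint 1 (W != V) on D(W)={1,2,3,5} D(V)={1,2,3,4}: no change
Constraint 2 (U + V = W) on D(U)={1,2,3,5} D(V)={1,2,3,4} D(W)={1,2,3,5}: U {1,2,3,5}->{1,2,3}; W {1,2,3,5}->{2,3,5}
Constraint 3 (U != V) on D(U)={1,2,3} D(V)={1,2,3,4}: no change
So after all 3 constraints: D(W) = {2,3,5}

Answer: {2,3,5}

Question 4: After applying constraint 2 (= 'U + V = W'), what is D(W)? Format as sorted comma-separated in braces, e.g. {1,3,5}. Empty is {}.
Constraint 1 (W != V) on D(W)={1,2,3,5} D(V)={1,2,3,4}: no change
Constraint 2 (U + V = W) on D(U)={1,2,3,5} D(V)={1,2,3,4} D(W)={1,2,3,5}: U {1,2,3,5}->{1,2,3}; W {1,2,3,5}->{2,3,5}
So after constraint 2: D(W) = {2,3,5}

Answer: {2,3,5}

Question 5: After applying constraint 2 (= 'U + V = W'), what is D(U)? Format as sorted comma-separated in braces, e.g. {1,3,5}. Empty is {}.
Answer: {1,2,3}

Derivation:
Constraint 1 (W != V) on D(W)={1,2,3,5} D(V)={1,2,3,4}: no change
Constraint 2 (U + V = W) on D(U)={1,2,3,5} D(V)={1,2,3,4} D(W)={1,2,3,5}: U {1,2,3,5}->{1,2,3}; W {1,2,3,5}->{2,3,5}
So after constraint 2: D(U) = {1,2,3}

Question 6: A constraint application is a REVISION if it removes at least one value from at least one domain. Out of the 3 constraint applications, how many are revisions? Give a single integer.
Constraint 1 (W != V) on D(W)={1,2,3,5} D(V)={1,2,3,4}: no change => not a revision
Constraint 2 (U + V = W) on D(U)={1,2,3,5} D(V)={1,2,3,4} D(W)={1,2,3,5}: U {1,2,3,5}->{1,2,3}; W {1,2,3,5}->{2,3,5} => REVISION
Constraint 3 (U != V) on D(U)={1,2,3} D(V)={1,2,3,4}: no change => not a revision
Total revisions = 1

Answer: 1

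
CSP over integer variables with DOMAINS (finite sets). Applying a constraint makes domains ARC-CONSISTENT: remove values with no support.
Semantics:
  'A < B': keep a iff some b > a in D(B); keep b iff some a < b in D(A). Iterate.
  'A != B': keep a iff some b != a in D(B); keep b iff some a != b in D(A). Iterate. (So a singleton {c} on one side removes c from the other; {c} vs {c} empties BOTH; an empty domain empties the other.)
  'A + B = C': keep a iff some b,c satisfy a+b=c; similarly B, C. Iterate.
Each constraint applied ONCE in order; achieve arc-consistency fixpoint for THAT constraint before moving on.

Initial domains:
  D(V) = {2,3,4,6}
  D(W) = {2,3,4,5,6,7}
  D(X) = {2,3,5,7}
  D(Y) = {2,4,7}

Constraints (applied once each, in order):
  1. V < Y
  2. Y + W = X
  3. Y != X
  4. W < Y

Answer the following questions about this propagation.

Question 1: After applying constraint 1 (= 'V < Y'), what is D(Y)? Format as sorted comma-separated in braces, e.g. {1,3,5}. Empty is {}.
Answer: {4,7}

Derivation:
Constraint 1 (V < Y) on D(V)={2,3,4,6} D(Y)={2,4,7}: Y {2,4,7}->{4,7}
So after constraint 1: D(Y) = {4,7}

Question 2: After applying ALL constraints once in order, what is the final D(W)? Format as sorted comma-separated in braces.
Constraint 1 (V < Y) on D(V)={2,3,4,6} D(Y)={2,4,7}: Y {2,4,7}->{4,7}
Constraint 2 (Y + W = X) on D(Y)={4,7} D(W)={2,3,4,5,6,7} D(X)={2,3,5,7}: Y {4,7}->{4}; W {2,3,4,5,6,7}->{3}; X {2,3,5,7}->{7}
Constraint 3 (Y != X) on D(Y)={4} D(X)={7}: no change
Constraint 4 (W < Y) on D(W)={3} D(Y)={4}: no change
So after all 4 constraints: D(W) = {3}

Answer: {3}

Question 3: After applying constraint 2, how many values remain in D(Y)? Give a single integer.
Answer: 1

Derivation:
Constraint 1 (V < Y) on D(V)={2,3,4,6} D(Y)={2,4,7}: Y {2,4,7}->{4,7}
Constraint 2 (Y + W = X) on D(Y)={4,7} D(W)={2,3,4,5,6,7} D(X)={2,3,5,7}: Y {4,7}->{4}; W {2,3,4,5,6,7}->{3}; X {2,3,5,7}->{7}
So after constraint 2: D(Y)={4}, size = 1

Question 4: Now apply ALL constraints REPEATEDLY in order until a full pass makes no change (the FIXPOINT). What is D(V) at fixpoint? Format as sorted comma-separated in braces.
pass 0 (initial): D(V)={2,3,4,6}
pass 1: W {2,3,4,5,6,7}->{3}; X {2,3,5,7}->{7}; Y {2,4,7}->{4}
pass 2: V {2,3,4,6}->{2,3}
pass 3: no change
Fixpoint after 3 passes: D(V) = {2,3}

Answer: {2,3}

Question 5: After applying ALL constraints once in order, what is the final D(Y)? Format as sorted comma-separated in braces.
Constraint 1 (V < Y) on D(V)={2,3,4,6} D(Y)={2,4,7}: Y {2,4,7}->{4,7}
Constraint 2 (Y + W = X) on D(Y)={4,7} D(W)={2,3,4,5,6,7} D(X)={2,3,5,7}: Y {4,7}->{4}; W {2,3,4,5,6,7}->{3}; X {2,3,5,7}->{7}
Constraint 3 (Y != X) on D(Y)={4} D(X)={7}: no change
Constraint 4 (W < Y) on D(W)={3} D(Y)={4}: no change
So after all 4 constraints: D(Y) = {4}

Answer: {4}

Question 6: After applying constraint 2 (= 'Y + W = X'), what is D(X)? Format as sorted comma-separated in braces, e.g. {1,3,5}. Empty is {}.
Answer: {7}

Derivation:
Constraint 1 (V < Y) on D(V)={2,3,4,6} D(Y)={2,4,7}: Y {2,4,7}->{4,7}
Constraint 2 (Y + W = X) on D(Y)={4,7} D(W)={2,3,4,5,6,7} D(X)={2,3,5,7}: Y {4,7}->{4}; W {2,3,4,5,6,7}->{3}; X {2,3,5,7}->{7}
So after constraint 2: D(X) = {7}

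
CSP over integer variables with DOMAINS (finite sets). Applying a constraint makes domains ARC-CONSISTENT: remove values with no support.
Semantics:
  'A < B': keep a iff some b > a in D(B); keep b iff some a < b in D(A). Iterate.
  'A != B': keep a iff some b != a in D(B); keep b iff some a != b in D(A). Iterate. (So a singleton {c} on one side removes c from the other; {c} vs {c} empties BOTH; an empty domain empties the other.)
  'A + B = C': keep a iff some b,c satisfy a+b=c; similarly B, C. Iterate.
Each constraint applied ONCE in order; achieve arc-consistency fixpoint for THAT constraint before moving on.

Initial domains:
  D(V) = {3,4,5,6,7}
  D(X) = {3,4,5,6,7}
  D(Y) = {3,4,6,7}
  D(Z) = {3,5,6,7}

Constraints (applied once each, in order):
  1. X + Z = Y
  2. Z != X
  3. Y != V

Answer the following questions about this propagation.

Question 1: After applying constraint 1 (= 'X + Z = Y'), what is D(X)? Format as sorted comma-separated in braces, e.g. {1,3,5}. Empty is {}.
Constraint 1 (X + Z = Y) on D(X)={3,4,5,6,7} D(Z)={3,5,6,7} D(Y)={3,4,6,7}: X {3,4,5,6,7}->{3,4}; Z {3,5,6,7}->{3}; Y {3,4,6,7}->{6,7}
So after constraint 1: D(X) = {3,4}

Answer: {3,4}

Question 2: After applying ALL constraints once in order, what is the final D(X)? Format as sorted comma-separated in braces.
Answer: {4}

Derivation:
Constraint 1 (X + Z = Y) on D(X)={3,4,5,6,7} D(Z)={3,5,6,7} D(Y)={3,4,6,7}: X {3,4,5,6,7}->{3,4}; Z {3,5,6,7}->{3}; Y {3,4,6,7}->{6,7}
Constraint 2 (Z != X) on D(Z)={3} D(X)={3,4}: X {3,4}->{4}
Constraint 3 (Y != V) on D(Y)={6,7} D(V)={3,4,5,6,7}: no change
So after all 3 constraints: D(X) = {4}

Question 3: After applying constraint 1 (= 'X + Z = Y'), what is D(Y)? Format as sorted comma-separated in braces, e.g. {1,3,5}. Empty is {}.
Constraint 1 (X + Z = Y) on D(X)={3,4,5,6,7} D(Z)={3,5,6,7} D(Y)={3,4,6,7}: X {3,4,5,6,7}->{3,4}; Z {3,5,6,7}->{3}; Y {3,4,6,7}->{6,7}
So after constraint 1: D(Y) = {6,7}

Answer: {6,7}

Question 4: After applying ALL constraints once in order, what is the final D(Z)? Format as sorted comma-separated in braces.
Constraint 1 (X + Z = Y) on D(X)={3,4,5,6,7} D(Z)={3,5,6,7} D(Y)={3,4,6,7}: X {3,4,5,6,7}->{3,4}; Z {3,5,6,7}->{3}; Y {3,4,6,7}->{6,7}
Constraint 2 (Z != X) on D(Z)={3} D(X)={3,4}: X {3,4}->{4}
Constraint 3 (Y != V) on D(Y)={6,7} D(V)={3,4,5,6,7}: no change
So after all 3 constraints: D(Z) = {3}

Answer: {3}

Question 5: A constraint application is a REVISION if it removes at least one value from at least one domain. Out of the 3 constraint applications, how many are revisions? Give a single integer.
Answer: 2

Derivation:
Constraint 1 (X + Z = Y) on D(X)={3,4,5,6,7} D(Z)={3,5,6,7} D(Y)={3,4,6,7}: X {3,4,5,6,7}->{3,4}; Z {3,5,6,7}->{3}; Y {3,4,6,7}->{6,7} => REVISION
Constraint 2 (Z != X) on D(Z)={3} D(X)={3,4}: X {3,4}->{4} => REVISION
Constraint 3 (Y != V) on D(Y)={6,7} D(V)={3,4,5,6,7}: no change => not a revision
Total revisions = 2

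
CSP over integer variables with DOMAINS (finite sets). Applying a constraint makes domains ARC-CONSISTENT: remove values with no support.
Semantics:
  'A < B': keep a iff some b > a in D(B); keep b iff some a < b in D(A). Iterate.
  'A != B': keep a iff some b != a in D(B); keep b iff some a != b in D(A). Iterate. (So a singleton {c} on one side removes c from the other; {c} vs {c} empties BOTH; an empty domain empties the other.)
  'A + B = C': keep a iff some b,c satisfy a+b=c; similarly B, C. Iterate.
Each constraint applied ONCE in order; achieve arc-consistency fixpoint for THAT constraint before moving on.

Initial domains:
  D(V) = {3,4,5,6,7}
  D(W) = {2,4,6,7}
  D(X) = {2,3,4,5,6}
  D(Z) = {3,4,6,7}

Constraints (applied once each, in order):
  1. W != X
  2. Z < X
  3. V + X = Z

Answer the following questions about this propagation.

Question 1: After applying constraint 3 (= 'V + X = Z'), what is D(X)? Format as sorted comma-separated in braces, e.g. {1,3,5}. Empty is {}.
Constraint 1 (W != X) on D(W)={2,4,6,7} D(X)={2,3,4,5,6}: no change
Constraint 2 (Z < X) on D(Z)={3,4,6,7} D(X)={2,3,4,5,6}: Z {3,4,6,7}->{3,4}; X {2,3,4,5,6}->{4,5,6}
Constraint 3 (V + X = Z) on D(V)={3,4,5,6,7} D(X)={4,5,6} D(Z)={3,4}: V {3,4,5,6,7}->{}; X {4,5,6}->{}; Z {3,4}->{}
So after constraint 3: D(X) = {}

Answer: {}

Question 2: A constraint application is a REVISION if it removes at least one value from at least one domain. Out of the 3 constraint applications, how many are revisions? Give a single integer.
Answer: 2

Derivation:
Constraint 1 (W != X) on D(W)={2,4,6,7} D(X)={2,3,4,5,6}: no change => not a revision
Constraint 2 (Z < X) on D(Z)={3,4,6,7} D(X)={2,3,4,5,6}: Z {3,4,6,7}->{3,4}; X {2,3,4,5,6}->{4,5,6} => REVISION
Constraint 3 (V + X = Z) on D(V)={3,4,5,6,7} D(X)={4,5,6} D(Z)={3,4}: V {3,4,5,6,7}->{}; X {4,5,6}->{}; Z {3,4}->{} => REVISION
Total revisions = 2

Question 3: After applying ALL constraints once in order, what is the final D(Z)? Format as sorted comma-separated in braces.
Answer: {}

Derivation:
Constraint 1 (W != X) on D(W)={2,4,6,7} D(X)={2,3,4,5,6}: no change
Constraint 2 (Z < X) on D(Z)={3,4,6,7} D(X)={2,3,4,5,6}: Z {3,4,6,7}->{3,4}; X {2,3,4,5,6}->{4,5,6}
Constraint 3 (V + X = Z) on D(V)={3,4,5,6,7} D(X)={4,5,6} D(Z)={3,4}: V {3,4,5,6,7}->{}; X {4,5,6}->{}; Z {3,4}->{}
So after all 3 constraints: D(Z) = {}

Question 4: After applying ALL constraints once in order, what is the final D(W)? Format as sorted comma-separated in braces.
Answer: {2,4,6,7}

Derivation:
Constraint 1 (W != X) on D(W)={2,4,6,7} D(X)={2,3,4,5,6}: no change
Constraint 2 (Z < X) on D(Z)={3,4,6,7} D(X)={2,3,4,5,6}: Z {3,4,6,7}->{3,4}; X {2,3,4,5,6}->{4,5,6}
Constraint 3 (V + X = Z) on D(V)={3,4,5,6,7} D(X)={4,5,6} D(Z)={3,4}: V {3,4,5,6,7}->{}; X {4,5,6}->{}; Z {3,4}->{}
So after all 3 constraints: D(W) = {2,4,6,7}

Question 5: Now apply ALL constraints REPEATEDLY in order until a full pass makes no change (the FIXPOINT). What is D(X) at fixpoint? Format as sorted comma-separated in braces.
Answer: {}

Derivation:
pass 0 (initial): D(X)={2,3,4,5,6}
pass 1: V {3,4,5,6,7}->{}; X {2,3,4,5,6}->{}; Z {3,4,6,7}->{}
pass 2: W {2,4,6,7}->{}
pass 3: no change
Fixpoint after 3 passes: D(X) = {}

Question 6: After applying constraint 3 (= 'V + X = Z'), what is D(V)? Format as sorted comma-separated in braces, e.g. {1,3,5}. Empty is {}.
Answer: {}

Derivation:
Constraint 1 (W != X) on D(W)={2,4,6,7} D(X)={2,3,4,5,6}: no change
Constraint 2 (Z < X) on D(Z)={3,4,6,7} D(X)={2,3,4,5,6}: Z {3,4,6,7}->{3,4}; X {2,3,4,5,6}->{4,5,6}
Constraint 3 (V + X = Z) on D(V)={3,4,5,6,7} D(X)={4,5,6} D(Z)={3,4}: V {3,4,5,6,7}->{}; X {4,5,6}->{}; Z {3,4}->{}
So after constraint 3: D(V) = {}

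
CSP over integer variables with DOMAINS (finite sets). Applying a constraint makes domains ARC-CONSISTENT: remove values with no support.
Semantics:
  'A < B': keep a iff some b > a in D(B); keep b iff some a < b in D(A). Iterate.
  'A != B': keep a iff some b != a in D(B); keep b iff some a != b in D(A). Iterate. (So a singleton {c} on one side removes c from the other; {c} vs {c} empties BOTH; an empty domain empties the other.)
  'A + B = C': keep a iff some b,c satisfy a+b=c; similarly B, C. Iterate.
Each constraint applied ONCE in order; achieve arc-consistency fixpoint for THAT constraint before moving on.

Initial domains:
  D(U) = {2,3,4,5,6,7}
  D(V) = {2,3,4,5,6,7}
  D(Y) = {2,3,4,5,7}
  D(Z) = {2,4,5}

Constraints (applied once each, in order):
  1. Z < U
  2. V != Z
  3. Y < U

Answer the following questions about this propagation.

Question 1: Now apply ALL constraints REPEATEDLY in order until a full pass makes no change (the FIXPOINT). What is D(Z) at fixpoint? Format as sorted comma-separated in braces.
Answer: {2,4,5}

Derivation:
pass 0 (initial): D(Z)={2,4,5}
pass 1: U {2,3,4,5,6,7}->{3,4,5,6,7}; Y {2,3,4,5,7}->{2,3,4,5}
pass 2: no change
Fixpoint after 2 passes: D(Z) = {2,4,5}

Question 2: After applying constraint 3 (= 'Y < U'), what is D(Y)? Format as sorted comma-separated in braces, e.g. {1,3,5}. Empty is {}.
Answer: {2,3,4,5}

Derivation:
Constraint 1 (Z < U) on D(Z)={2,4,5} D(U)={2,3,4,5,6,7}: U {2,3,4,5,6,7}->{3,4,5,6,7}
Constraint 2 (V != Z) on D(V)={2,3,4,5,6,7} D(Z)={2,4,5}: no change
Constraint 3 (Y < U) on D(Y)={2,3,4,5,7} D(U)={3,4,5,6,7}: Y {2,3,4,5,7}->{2,3,4,5}
So after constraint 3: D(Y) = {2,3,4,5}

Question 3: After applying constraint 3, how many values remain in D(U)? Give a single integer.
Constraint 1 (Z < U) on D(Z)={2,4,5} D(U)={2,3,4,5,6,7}: U {2,3,4,5,6,7}->{3,4,5,6,7}
Constraint 2 (V != Z) on D(V)={2,3,4,5,6,7} D(Z)={2,4,5}: no change
Constraint 3 (Y < U) on D(Y)={2,3,4,5,7} D(U)={3,4,5,6,7}: Y {2,3,4,5,7}->{2,3,4,5}
So after constraint 3: D(U)={3,4,5,6,7}, size = 5

Answer: 5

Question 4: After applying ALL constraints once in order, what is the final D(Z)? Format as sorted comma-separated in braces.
Answer: {2,4,5}

Derivation:
Constraint 1 (Z < U) on D(Z)={2,4,5} D(U)={2,3,4,5,6,7}: U {2,3,4,5,6,7}->{3,4,5,6,7}
Constraint 2 (V != Z) on D(V)={2,3,4,5,6,7} D(Z)={2,4,5}: no change
Constraint 3 (Y < U) on D(Y)={2,3,4,5,7} D(U)={3,4,5,6,7}: Y {2,3,4,5,7}->{2,3,4,5}
So after all 3 constraints: D(Z) = {2,4,5}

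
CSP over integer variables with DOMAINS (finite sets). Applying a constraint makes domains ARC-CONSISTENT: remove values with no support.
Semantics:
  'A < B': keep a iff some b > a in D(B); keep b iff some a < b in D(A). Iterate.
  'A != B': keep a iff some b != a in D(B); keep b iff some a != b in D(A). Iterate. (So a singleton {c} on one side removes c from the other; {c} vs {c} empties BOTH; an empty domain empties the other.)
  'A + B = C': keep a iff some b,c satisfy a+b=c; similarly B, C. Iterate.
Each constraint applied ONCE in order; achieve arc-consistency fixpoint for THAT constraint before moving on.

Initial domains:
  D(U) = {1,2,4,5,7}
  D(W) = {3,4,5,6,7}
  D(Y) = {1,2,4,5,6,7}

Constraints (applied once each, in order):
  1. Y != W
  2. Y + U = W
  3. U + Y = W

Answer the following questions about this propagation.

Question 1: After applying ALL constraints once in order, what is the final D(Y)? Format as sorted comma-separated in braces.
Answer: {1,2,4,5,6}

Derivation:
Constraint 1 (Y != W) on D(Y)={1,2,4,5,6,7} D(W)={3,4,5,6,7}: no change
Constraint 2 (Y + U = W) on D(Y)={1,2,4,5,6,7} D(U)={1,2,4,5,7} D(W)={3,4,5,6,7}: Y {1,2,4,5,6,7}->{1,2,4,5,6}; U {1,2,4,5,7}->{1,2,4,5}
Constraint 3 (U + Y = W) on D(U)={1,2,4,5} D(Y)={1,2,4,5,6} D(W)={3,4,5,6,7}: no change
So after all 3 constraints: D(Y) = {1,2,4,5,6}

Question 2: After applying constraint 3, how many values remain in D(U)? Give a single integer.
Constraint 1 (Y != W) on D(Y)={1,2,4,5,6,7} D(W)={3,4,5,6,7}: no change
Constraint 2 (Y + U = W) on D(Y)={1,2,4,5,6,7} D(U)={1,2,4,5,7} D(W)={3,4,5,6,7}: Y {1,2,4,5,6,7}->{1,2,4,5,6}; U {1,2,4,5,7}->{1,2,4,5}
Constraint 3 (U + Y = W) on D(U)={1,2,4,5} D(Y)={1,2,4,5,6} D(W)={3,4,5,6,7}: no change
So after constraint 3: D(U)={1,2,4,5}, size = 4

Answer: 4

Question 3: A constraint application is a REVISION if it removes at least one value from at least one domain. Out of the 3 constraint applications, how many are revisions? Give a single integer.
Constraint 1 (Y != W) on D(Y)={1,2,4,5,6,7} D(W)={3,4,5,6,7}: no change => not a revision
Constraint 2 (Y + U = W) on D(Y)={1,2,4,5,6,7} D(U)={1,2,4,5,7} D(W)={3,4,5,6,7}: Y {1,2,4,5,6,7}->{1,2,4,5,6}; U {1,2,4,5,7}->{1,2,4,5} => REVISION
Constraint 3 (U + Y = W) on D(U)={1,2,4,5} D(Y)={1,2,4,5,6} D(W)={3,4,5,6,7}: no change => not a revision
Total revisions = 1

Answer: 1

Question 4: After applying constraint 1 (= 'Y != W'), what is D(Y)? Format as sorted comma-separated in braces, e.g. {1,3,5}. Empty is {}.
Answer: {1,2,4,5,6,7}

Derivation:
Constraint 1 (Y != W) on D(Y)={1,2,4,5,6,7} D(W)={3,4,5,6,7}: no change
So after constraint 1: D(Y) = {1,2,4,5,6,7}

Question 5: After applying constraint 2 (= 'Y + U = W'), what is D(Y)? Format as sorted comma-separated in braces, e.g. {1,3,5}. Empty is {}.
Answer: {1,2,4,5,6}

Derivation:
Constraint 1 (Y != W) on D(Y)={1,2,4,5,6,7} D(W)={3,4,5,6,7}: no change
Constraint 2 (Y + U = W) on D(Y)={1,2,4,5,6,7} D(U)={1,2,4,5,7} D(W)={3,4,5,6,7}: Y {1,2,4,5,6,7}->{1,2,4,5,6}; U {1,2,4,5,7}->{1,2,4,5}
So after constraint 2: D(Y) = {1,2,4,5,6}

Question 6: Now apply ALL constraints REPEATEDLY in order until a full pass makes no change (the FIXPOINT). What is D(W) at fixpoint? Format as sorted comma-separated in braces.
pass 0 (initial): D(W)={3,4,5,6,7}
pass 1: U {1,2,4,5,7}->{1,2,4,5}; Y {1,2,4,5,6,7}->{1,2,4,5,6}
pass 2: no change
Fixpoint after 2 passes: D(W) = {3,4,5,6,7}

Answer: {3,4,5,6,7}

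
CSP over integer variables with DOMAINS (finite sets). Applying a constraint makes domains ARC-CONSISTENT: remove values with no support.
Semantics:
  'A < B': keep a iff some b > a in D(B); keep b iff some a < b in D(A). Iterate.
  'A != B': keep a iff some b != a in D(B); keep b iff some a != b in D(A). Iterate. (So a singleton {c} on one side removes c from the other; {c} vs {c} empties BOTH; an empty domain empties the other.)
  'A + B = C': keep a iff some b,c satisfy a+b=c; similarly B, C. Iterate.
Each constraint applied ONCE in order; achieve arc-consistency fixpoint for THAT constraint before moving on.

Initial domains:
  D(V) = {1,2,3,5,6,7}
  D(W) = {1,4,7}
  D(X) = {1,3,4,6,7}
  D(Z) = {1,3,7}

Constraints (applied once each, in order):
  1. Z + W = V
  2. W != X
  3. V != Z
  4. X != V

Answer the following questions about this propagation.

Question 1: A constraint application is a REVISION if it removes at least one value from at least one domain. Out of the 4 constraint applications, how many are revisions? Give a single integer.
Constraint 1 (Z + W = V) on D(Z)={1,3,7} D(W)={1,4,7} D(V)={1,2,3,5,6,7}: Z {1,3,7}->{1,3}; W {1,4,7}->{1,4}; V {1,2,3,5,6,7}->{2,5,7} => REVISION
Constraint 2 (W != X) on D(W)={1,4} D(X)={1,3,4,6,7}: no change => not a revision
Constraint 3 (V != Z) on D(V)={2,5,7} D(Z)={1,3}: no change => not a revision
Constraint 4 (X != V) on D(X)={1,3,4,6,7} D(V)={2,5,7}: no change => not a revision
Total revisions = 1

Answer: 1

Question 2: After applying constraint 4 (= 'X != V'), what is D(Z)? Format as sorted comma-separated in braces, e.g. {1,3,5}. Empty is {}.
Constraint 1 (Z + W = V) on D(Z)={1,3,7} D(W)={1,4,7} D(V)={1,2,3,5,6,7}: Z {1,3,7}->{1,3}; W {1,4,7}->{1,4}; V {1,2,3,5,6,7}->{2,5,7}
Constraint 2 (W != X) on D(W)={1,4} D(X)={1,3,4,6,7}: no change
Constraint 3 (V != Z) on D(V)={2,5,7} D(Z)={1,3}: no change
Constraint 4 (X != V) on D(X)={1,3,4,6,7} D(V)={2,5,7}: no change
So after constraint 4: D(Z) = {1,3}

Answer: {1,3}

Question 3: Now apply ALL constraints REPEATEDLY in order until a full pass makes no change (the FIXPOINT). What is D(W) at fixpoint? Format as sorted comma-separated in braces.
Answer: {1,4}

Derivation:
pass 0 (initial): D(W)={1,4,7}
pass 1: V {1,2,3,5,6,7}->{2,5,7}; W {1,4,7}->{1,4}; Z {1,3,7}->{1,3}
pass 2: no change
Fixpoint after 2 passes: D(W) = {1,4}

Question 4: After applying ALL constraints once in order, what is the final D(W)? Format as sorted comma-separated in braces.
Answer: {1,4}

Derivation:
Constraint 1 (Z + W = V) on D(Z)={1,3,7} D(W)={1,4,7} D(V)={1,2,3,5,6,7}: Z {1,3,7}->{1,3}; W {1,4,7}->{1,4}; V {1,2,3,5,6,7}->{2,5,7}
Constraint 2 (W != X) on D(W)={1,4} D(X)={1,3,4,6,7}: no change
Constraint 3 (V != Z) on D(V)={2,5,7} D(Z)={1,3}: no change
Constraint 4 (X != V) on D(X)={1,3,4,6,7} D(V)={2,5,7}: no change
So after all 4 constraints: D(W) = {1,4}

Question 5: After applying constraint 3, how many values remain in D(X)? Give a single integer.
Answer: 5

Derivation:
Constraint 1 (Z + W = V) on D(Z)={1,3,7} D(W)={1,4,7} D(V)={1,2,3,5,6,7}: Z {1,3,7}->{1,3}; W {1,4,7}->{1,4}; V {1,2,3,5,6,7}->{2,5,7}
Constraint 2 (W != X) on D(W)={1,4} D(X)={1,3,4,6,7}: no change
Constraint 3 (V != Z) on D(V)={2,5,7} D(Z)={1,3}: no change
So after constraint 3: D(X)={1,3,4,6,7}, size = 5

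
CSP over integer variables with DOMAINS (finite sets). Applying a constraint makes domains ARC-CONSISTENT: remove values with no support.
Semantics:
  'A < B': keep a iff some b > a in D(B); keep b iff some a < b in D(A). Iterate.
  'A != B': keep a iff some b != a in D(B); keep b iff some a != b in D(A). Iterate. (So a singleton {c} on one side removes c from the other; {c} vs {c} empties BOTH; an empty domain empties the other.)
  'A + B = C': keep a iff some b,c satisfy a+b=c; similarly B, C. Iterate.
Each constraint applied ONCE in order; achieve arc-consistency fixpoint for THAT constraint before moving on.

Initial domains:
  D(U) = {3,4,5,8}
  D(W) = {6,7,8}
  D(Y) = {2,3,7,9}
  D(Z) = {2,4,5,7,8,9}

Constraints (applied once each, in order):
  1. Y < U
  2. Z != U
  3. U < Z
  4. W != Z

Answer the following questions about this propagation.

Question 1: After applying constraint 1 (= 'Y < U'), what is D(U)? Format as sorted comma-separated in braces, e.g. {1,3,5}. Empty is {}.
Answer: {3,4,5,8}

Derivation:
Constraint 1 (Y < U) on D(Y)={2,3,7,9} D(U)={3,4,5,8}: Y {2,3,7,9}->{2,3,7}
So after constraint 1: D(U) = {3,4,5,8}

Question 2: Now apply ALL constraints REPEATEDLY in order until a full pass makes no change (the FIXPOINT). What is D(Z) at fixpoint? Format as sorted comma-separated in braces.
pass 0 (initial): D(Z)={2,4,5,7,8,9}
pass 1: Y {2,3,7,9}->{2,3,7}; Z {2,4,5,7,8,9}->{4,5,7,8,9}
pass 2: no change
Fixpoint after 2 passes: D(Z) = {4,5,7,8,9}

Answer: {4,5,7,8,9}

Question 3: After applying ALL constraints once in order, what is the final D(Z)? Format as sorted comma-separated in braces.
Answer: {4,5,7,8,9}

Derivation:
Constraint 1 (Y < U) on D(Y)={2,3,7,9} D(U)={3,4,5,8}: Y {2,3,7,9}->{2,3,7}
Constraint 2 (Z != U) on D(Z)={2,4,5,7,8,9} D(U)={3,4,5,8}: no change
Constraint 3 (U < Z) on D(U)={3,4,5,8} D(Z)={2,4,5,7,8,9}: Z {2,4,5,7,8,9}->{4,5,7,8,9}
Constraint 4 (W != Z) on D(W)={6,7,8} D(Z)={4,5,7,8,9}: no change
So after all 4 constraints: D(Z) = {4,5,7,8,9}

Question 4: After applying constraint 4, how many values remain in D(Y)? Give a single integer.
Answer: 3

Derivation:
Constraint 1 (Y < U) on D(Y)={2,3,7,9} D(U)={3,4,5,8}: Y {2,3,7,9}->{2,3,7}
Constraint 2 (Z != U) on D(Z)={2,4,5,7,8,9} D(U)={3,4,5,8}: no change
Constraint 3 (U < Z) on D(U)={3,4,5,8} D(Z)={2,4,5,7,8,9}: Z {2,4,5,7,8,9}->{4,5,7,8,9}
Constraint 4 (W != Z) on D(W)={6,7,8} D(Z)={4,5,7,8,9}: no change
So after constraint 4: D(Y)={2,3,7}, size = 3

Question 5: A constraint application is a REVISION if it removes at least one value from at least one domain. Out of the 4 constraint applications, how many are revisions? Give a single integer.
Constraint 1 (Y < U) on D(Y)={2,3,7,9} D(U)={3,4,5,8}: Y {2,3,7,9}->{2,3,7} => REVISION
Constraint 2 (Z != U) on D(Z)={2,4,5,7,8,9} D(U)={3,4,5,8}: no change => not a revision
Constraint 3 (U < Z) on D(U)={3,4,5,8} D(Z)={2,4,5,7,8,9}: Z {2,4,5,7,8,9}->{4,5,7,8,9} => REVISION
Constraint 4 (W != Z) on D(W)={6,7,8} D(Z)={4,5,7,8,9}: no change => not a revision
Total revisions = 2

Answer: 2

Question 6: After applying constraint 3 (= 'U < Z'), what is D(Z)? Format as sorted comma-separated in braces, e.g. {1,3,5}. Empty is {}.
Answer: {4,5,7,8,9}

Derivation:
Constraint 1 (Y < U) on D(Y)={2,3,7,9} D(U)={3,4,5,8}: Y {2,3,7,9}->{2,3,7}
Constraint 2 (Z != U) on D(Z)={2,4,5,7,8,9} D(U)={3,4,5,8}: no change
Constraint 3 (U < Z) on D(U)={3,4,5,8} D(Z)={2,4,5,7,8,9}: Z {2,4,5,7,8,9}->{4,5,7,8,9}
So after constraint 3: D(Z) = {4,5,7,8,9}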